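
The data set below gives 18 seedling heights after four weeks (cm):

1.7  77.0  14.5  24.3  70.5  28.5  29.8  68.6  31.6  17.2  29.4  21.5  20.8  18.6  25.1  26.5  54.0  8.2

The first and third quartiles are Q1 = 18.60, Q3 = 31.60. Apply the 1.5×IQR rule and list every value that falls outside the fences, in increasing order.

IQR = Q3 − Q1 = 31.60 − 18.60 = 13.00.
Lower fence = Q1 − 1.5·IQR = 18.60 − 19.50 = -0.90.
Upper fence = Q3 + 1.5·IQR = 31.60 + 19.50 = 51.10.
54.0 > 51.10 → outlier.
68.6 > 51.10 → outlier.
70.5 > 51.10 → outlier.
77.0 > 51.10 → outlier.
All remaining values lie within [-0.90, 51.10].

54.0, 68.6, 70.5, 77.0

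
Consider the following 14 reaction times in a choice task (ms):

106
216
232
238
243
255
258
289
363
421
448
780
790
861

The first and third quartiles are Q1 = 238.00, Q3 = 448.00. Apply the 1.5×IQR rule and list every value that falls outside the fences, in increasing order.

IQR = Q3 − Q1 = 448.00 − 238.00 = 210.00.
Lower fence = Q1 − 1.5·IQR = 238.00 − 315.00 = -77.00.
Upper fence = Q3 + 1.5·IQR = 448.00 + 315.00 = 763.00.
780 > 763.00 → outlier.
790 > 763.00 → outlier.
861 > 763.00 → outlier.
All remaining values lie within [-77.00, 763.00].

780, 790, 861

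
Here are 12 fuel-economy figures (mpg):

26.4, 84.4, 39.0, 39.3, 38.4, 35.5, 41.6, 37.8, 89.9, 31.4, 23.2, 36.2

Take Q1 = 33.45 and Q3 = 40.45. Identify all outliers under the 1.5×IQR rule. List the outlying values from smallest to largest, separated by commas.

84.4, 89.9

IQR = Q3 − Q1 = 40.45 − 33.45 = 7.00.
Lower fence = Q1 − 1.5·IQR = 33.45 − 10.50 = 22.95.
Upper fence = Q3 + 1.5·IQR = 40.45 + 10.50 = 50.95.
84.4 > 50.95 → outlier.
89.9 > 50.95 → outlier.
All remaining values lie within [22.95, 50.95].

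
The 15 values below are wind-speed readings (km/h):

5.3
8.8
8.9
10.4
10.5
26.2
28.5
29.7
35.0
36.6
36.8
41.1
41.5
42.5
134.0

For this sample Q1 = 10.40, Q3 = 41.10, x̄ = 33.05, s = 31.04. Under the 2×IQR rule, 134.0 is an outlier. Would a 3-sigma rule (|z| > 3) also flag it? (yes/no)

z = (134.0 − 33.05) / 31.04 = 3.25.
|z| = 3.25 > 3.

yes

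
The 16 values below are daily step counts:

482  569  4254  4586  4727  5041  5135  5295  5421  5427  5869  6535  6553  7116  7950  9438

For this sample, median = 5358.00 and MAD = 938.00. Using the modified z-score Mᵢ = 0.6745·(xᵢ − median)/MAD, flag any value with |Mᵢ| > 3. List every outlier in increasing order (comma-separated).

|Mᵢ| > 3 ⇔ |xᵢ − 5358.00| > 3·938.00/0.6745 = 4171.98.
So outliers lie outside [1186.02, 9529.98].
482: M = -3.51 → outlier.
569: M = -3.44 → outlier.

482, 569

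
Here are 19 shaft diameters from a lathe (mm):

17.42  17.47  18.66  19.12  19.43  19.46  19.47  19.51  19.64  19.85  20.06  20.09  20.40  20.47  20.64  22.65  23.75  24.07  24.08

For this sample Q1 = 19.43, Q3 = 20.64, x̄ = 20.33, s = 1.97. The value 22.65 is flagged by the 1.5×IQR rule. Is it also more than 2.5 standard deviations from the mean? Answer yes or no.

z = (22.65 − 20.33) / 1.97 = 1.18.
|z| = 1.18 ≤ 2.5.

no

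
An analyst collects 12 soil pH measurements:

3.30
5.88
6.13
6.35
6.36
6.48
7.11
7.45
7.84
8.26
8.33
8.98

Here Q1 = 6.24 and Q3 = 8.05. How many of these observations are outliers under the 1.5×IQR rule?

IQR = 1.81; fences at 6.24 − 2.715 = 3.525 and 8.05 + 2.715 = 10.765.
Outside the cutoffs: 3.30.

1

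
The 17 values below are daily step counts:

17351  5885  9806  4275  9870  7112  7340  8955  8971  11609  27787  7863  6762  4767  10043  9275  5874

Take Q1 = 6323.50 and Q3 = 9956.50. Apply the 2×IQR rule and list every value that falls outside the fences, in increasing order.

IQR = Q3 − Q1 = 9956.50 − 6323.50 = 3633.00.
Lower fence = Q1 − 2·IQR = 6323.50 − 7266.00 = -942.50.
Upper fence = Q3 + 2·IQR = 9956.50 + 7266.00 = 17222.50.
17351 > 17222.50 → outlier.
27787 > 17222.50 → outlier.
All remaining values lie within [-942.50, 17222.50].

17351, 27787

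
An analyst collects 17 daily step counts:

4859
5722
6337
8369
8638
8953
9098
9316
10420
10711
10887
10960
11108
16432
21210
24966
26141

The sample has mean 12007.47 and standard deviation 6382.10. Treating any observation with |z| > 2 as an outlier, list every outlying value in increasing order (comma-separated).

Cutoffs at x̄ ± 2s: 12007.47 ± 2·6382.10 = [-756.73, 24771.67].
24966: z = 2.03, |z| > 2 → outlier.
26141: z = 2.21, |z| > 2 → outlier.
Every other value lies within [-756.73, 24771.67].

24966, 26141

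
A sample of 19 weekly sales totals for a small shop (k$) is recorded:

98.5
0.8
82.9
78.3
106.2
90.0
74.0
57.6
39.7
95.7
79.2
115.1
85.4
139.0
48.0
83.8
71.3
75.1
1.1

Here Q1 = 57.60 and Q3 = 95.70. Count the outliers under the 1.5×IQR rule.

0

IQR = 38.10; fences at 57.60 − 57.15 = 0.45 and 95.70 + 57.15 = 152.85.
Every value lies within the cutoffs.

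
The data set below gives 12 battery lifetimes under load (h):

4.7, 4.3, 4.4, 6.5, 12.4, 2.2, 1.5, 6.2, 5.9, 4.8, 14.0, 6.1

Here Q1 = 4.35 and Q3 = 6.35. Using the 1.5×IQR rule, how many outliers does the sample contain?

IQR = 2.00; fences at 4.35 − 3.00 = 1.35 and 6.35 + 3.00 = 9.35.
Outside the cutoffs: 12.4, 14.0.

2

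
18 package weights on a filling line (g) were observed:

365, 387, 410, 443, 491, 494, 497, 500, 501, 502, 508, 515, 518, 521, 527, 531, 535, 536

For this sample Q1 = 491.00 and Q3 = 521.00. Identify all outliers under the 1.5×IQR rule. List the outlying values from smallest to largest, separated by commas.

IQR = Q3 − Q1 = 521.00 − 491.00 = 30.00.
Lower fence = Q1 − 1.5·IQR = 491.00 − 45.00 = 446.00.
Upper fence = Q3 + 1.5·IQR = 521.00 + 45.00 = 566.00.
365 < 446.00 → outlier.
387 < 446.00 → outlier.
410 < 446.00 → outlier.
443 < 446.00 → outlier.
All remaining values lie within [446.00, 566.00].

365, 387, 410, 443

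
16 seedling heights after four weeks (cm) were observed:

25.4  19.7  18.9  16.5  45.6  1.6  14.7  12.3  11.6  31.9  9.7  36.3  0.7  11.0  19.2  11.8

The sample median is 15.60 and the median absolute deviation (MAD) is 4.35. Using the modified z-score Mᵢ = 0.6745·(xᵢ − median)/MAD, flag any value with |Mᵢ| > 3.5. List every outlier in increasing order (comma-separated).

|Mᵢ| > 3.5 ⇔ |xᵢ − 15.60| > 3.5·4.35/0.6745 = 22.57.
So outliers lie outside [-6.97, 38.17].
45.6: M = 4.65 → outlier.

45.6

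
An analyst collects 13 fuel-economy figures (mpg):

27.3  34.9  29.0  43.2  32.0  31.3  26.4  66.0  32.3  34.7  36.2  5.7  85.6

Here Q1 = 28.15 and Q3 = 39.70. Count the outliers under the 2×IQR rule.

2

IQR = 11.55; fences at 28.15 − 23.10 = 5.05 and 39.70 + 23.10 = 62.80.
Outside the cutoffs: 66.0, 85.6.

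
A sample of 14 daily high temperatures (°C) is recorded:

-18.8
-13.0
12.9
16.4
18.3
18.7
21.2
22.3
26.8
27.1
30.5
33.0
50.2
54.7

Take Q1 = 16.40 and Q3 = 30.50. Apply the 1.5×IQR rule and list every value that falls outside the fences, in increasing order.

-18.8, -13.0, 54.7

IQR = Q3 − Q1 = 30.50 − 16.40 = 14.10.
Lower fence = Q1 − 1.5·IQR = 16.40 − 21.15 = -4.75.
Upper fence = Q3 + 1.5·IQR = 30.50 + 21.15 = 51.65.
-18.8 < -4.75 → outlier.
-13.0 < -4.75 → outlier.
54.7 > 51.65 → outlier.
All remaining values lie within [-4.75, 51.65].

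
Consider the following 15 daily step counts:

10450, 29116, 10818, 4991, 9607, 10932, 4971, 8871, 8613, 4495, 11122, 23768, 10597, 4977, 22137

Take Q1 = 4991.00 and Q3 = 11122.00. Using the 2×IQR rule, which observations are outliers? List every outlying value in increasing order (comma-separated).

23768, 29116

IQR = Q3 − Q1 = 11122.00 − 4991.00 = 6131.00.
Lower fence = Q1 − 2·IQR = 4991.00 − 12262.00 = -7271.00.
Upper fence = Q3 + 2·IQR = 11122.00 + 12262.00 = 23384.00.
23768 > 23384.00 → outlier.
29116 > 23384.00 → outlier.
All remaining values lie within [-7271.00, 23384.00].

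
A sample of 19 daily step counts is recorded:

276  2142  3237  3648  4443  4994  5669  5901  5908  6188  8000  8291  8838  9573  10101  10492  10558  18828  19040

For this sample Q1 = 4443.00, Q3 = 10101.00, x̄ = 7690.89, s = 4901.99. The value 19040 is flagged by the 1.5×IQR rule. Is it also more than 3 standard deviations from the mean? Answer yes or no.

z = (19040 − 7690.89) / 4901.99 = 2.32.
|z| = 2.32 ≤ 3.

no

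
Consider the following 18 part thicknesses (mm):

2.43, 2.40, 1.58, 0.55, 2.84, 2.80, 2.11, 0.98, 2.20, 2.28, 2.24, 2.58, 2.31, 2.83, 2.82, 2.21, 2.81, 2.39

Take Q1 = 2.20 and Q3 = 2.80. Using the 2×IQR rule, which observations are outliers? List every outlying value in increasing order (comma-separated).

IQR = Q3 − Q1 = 2.80 − 2.20 = 0.60.
Lower fence = Q1 − 2·IQR = 2.20 − 1.20 = 1.00.
Upper fence = Q3 + 2·IQR = 2.80 + 1.20 = 4.00.
0.55 < 1.00 → outlier.
0.98 < 1.00 → outlier.
All remaining values lie within [1.00, 4.00].

0.55, 0.98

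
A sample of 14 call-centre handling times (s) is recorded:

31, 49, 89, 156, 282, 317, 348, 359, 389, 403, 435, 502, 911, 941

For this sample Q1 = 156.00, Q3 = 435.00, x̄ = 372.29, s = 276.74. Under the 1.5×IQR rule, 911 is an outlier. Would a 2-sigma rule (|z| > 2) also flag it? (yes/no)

z = (911 − 372.29) / 276.74 = 1.95.
|z| = 1.95 ≤ 2.

no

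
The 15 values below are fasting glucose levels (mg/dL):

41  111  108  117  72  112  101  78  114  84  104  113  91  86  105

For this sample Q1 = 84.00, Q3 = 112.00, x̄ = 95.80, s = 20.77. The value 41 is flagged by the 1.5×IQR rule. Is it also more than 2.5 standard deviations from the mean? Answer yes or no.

yes

z = (41 − 95.80) / 20.77 = -2.64.
|z| = 2.64 > 2.5.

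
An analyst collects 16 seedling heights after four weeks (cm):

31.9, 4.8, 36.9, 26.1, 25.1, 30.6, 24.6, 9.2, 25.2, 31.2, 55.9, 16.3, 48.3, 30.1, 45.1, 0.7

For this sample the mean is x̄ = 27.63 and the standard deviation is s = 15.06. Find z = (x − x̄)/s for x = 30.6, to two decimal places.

0.20

z = (30.6 − 27.63) / 15.06 = 0.20.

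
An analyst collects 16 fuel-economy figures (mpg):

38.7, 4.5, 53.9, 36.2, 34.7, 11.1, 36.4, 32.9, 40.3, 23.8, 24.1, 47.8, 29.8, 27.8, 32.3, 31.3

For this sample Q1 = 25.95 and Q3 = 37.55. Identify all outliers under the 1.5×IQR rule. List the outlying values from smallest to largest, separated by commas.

IQR = Q3 − Q1 = 37.55 − 25.95 = 11.60.
Lower fence = Q1 − 1.5·IQR = 25.95 − 17.40 = 8.55.
Upper fence = Q3 + 1.5·IQR = 37.55 + 17.40 = 54.95.
4.5 < 8.55 → outlier.
All remaining values lie within [8.55, 54.95].

4.5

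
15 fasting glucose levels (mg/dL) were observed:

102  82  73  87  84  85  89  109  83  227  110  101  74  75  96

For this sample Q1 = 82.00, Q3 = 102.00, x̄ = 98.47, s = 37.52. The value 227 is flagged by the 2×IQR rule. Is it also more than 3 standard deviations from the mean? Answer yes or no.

yes

z = (227 − 98.47) / 37.52 = 3.43.
|z| = 3.43 > 3.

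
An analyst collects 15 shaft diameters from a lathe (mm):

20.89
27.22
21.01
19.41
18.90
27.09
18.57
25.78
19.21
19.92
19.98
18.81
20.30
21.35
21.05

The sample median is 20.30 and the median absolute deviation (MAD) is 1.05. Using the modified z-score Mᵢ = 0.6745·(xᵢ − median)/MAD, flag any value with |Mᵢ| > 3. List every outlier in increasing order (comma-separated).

25.78, 27.09, 27.22

|Mᵢ| > 3 ⇔ |xᵢ − 20.30| > 3·1.05/0.6745 = 4.67.
So outliers lie outside [15.63, 24.97].
25.78: M = 3.52 → outlier.
27.09: M = 4.36 → outlier.
27.22: M = 4.45 → outlier.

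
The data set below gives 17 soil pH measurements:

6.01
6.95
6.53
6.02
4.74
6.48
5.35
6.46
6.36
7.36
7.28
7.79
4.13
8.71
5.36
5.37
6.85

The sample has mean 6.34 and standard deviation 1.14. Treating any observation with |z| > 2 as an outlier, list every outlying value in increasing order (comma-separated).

Cutoffs at x̄ ± 2s: 6.34 ± 2·1.14 = [4.06, 8.62].
8.71: z = 2.08, |z| > 2 → outlier.
Every other value lies within [4.06, 8.62].

8.71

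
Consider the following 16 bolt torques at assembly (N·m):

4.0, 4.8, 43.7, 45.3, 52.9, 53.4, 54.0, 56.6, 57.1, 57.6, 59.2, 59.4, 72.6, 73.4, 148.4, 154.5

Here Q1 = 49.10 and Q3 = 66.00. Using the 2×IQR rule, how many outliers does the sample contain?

4

IQR = 16.90; fences at 49.10 − 33.80 = 15.30 and 66.00 + 33.80 = 99.80.
Outside the cutoffs: 4.0, 4.8, 148.4, 154.5.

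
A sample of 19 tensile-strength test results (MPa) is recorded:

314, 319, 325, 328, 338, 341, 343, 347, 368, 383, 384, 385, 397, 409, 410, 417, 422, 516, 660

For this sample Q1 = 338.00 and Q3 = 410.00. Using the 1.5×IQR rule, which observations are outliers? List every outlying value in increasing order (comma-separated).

660

IQR = Q3 − Q1 = 410.00 − 338.00 = 72.00.
Lower fence = Q1 − 1.5·IQR = 338.00 − 108.00 = 230.00.
Upper fence = Q3 + 1.5·IQR = 410.00 + 108.00 = 518.00.
660 > 518.00 → outlier.
All remaining values lie within [230.00, 518.00].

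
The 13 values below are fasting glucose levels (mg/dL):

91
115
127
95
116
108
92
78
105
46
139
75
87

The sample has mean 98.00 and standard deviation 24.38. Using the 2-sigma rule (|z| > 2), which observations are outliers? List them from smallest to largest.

Cutoffs at x̄ ± 2s: 98.00 ± 2·24.38 = [49.24, 146.76].
46: z = -2.13, |z| > 2 → outlier.
Every other value lies within [49.24, 146.76].

46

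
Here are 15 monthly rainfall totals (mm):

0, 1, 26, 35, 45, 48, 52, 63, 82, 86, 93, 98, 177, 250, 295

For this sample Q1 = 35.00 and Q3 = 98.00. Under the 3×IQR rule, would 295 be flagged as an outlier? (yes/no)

IQR = Q3 − Q1 = 98.00 − 35.00 = 63.00.
Lower fence = Q1 − 3·IQR = 35.00 − 189.00 = -154.00.
Upper fence = Q3 + 3·IQR = 98.00 + 189.00 = 287.00.
295 lies above the upper fence.

yes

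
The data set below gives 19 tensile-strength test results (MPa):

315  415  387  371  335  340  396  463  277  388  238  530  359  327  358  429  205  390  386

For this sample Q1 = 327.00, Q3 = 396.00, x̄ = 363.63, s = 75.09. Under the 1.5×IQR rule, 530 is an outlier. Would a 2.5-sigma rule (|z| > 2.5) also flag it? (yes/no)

no

z = (530 − 363.63) / 75.09 = 2.22.
|z| = 2.22 ≤ 2.5.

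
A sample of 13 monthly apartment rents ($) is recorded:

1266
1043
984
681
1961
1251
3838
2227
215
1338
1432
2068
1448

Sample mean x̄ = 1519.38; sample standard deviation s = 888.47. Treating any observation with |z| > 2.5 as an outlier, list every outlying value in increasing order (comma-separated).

3838

Cutoffs at x̄ ± 2.5s: 1519.38 ± 2.5·888.47 = [-701.795, 3740.555].
3838: z = 2.61, |z| > 2.5 → outlier.
Every other value lies within [-701.795, 3740.555].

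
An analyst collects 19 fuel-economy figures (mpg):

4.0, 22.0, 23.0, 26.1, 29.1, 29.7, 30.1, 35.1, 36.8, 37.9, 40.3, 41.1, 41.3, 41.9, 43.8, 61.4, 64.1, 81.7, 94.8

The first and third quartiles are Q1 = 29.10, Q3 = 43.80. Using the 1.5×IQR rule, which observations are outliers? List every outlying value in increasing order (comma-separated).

IQR = Q3 − Q1 = 43.80 − 29.10 = 14.70.
Lower fence = Q1 − 1.5·IQR = 29.10 − 22.05 = 7.05.
Upper fence = Q3 + 1.5·IQR = 43.80 + 22.05 = 65.85.
4.0 < 7.05 → outlier.
81.7 > 65.85 → outlier.
94.8 > 65.85 → outlier.
All remaining values lie within [7.05, 65.85].

4.0, 81.7, 94.8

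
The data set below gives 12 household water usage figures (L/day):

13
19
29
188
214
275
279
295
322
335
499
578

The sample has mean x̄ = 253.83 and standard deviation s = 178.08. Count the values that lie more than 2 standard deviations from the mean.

Cutoffs: x̄ ± 2s = [-102.33, 609.99].
Every value lies within the cutoffs.

0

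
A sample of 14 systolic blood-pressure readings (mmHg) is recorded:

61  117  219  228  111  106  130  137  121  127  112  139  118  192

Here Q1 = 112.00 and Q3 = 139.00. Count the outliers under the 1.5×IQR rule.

IQR = 27.00; fences at 112.00 − 40.50 = 71.50 and 139.00 + 40.50 = 179.50.
Outside the cutoffs: 61, 192, 219, 228.

4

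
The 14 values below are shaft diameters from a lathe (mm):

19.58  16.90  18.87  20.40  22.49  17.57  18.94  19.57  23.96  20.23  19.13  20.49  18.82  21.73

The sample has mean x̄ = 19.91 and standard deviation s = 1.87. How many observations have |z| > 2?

1

Cutoffs: x̄ ± 2s = [16.17, 23.65].
Outside the cutoffs: 23.96.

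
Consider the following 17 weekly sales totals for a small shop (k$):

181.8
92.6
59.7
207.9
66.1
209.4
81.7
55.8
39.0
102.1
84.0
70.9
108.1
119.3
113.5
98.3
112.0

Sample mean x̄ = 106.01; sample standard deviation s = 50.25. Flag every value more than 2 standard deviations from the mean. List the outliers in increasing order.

207.9, 209.4

Cutoffs at x̄ ± 2s: 106.01 ± 2·50.25 = [5.51, 206.51].
207.9: z = 2.03, |z| > 2 → outlier.
209.4: z = 2.06, |z| > 2 → outlier.
Every other value lies within [5.51, 206.51].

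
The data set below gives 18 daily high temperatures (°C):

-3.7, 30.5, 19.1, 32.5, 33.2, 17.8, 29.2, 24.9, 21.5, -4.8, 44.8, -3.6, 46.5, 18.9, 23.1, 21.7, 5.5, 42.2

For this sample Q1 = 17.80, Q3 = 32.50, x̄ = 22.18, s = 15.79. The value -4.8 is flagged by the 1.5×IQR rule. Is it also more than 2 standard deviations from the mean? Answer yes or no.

no

z = (-4.8 − 22.18) / 15.79 = -1.71.
|z| = 1.71 ≤ 2.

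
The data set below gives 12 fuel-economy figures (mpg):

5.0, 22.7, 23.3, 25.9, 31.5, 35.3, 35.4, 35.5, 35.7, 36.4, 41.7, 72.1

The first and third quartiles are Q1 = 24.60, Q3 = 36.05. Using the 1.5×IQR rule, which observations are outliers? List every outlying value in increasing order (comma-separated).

IQR = Q3 − Q1 = 36.05 − 24.60 = 11.45.
Lower fence = Q1 − 1.5·IQR = 24.60 − 17.175 = 7.425.
Upper fence = Q3 + 1.5·IQR = 36.05 + 17.175 = 53.225.
5.0 < 7.425 → outlier.
72.1 > 53.225 → outlier.
All remaining values lie within [7.425, 53.225].

5.0, 72.1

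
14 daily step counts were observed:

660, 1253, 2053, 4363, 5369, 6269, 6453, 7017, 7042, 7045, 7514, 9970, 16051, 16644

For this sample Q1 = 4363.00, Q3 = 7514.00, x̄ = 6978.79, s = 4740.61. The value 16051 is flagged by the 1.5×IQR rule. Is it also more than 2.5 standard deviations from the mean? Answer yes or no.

no

z = (16051 − 6978.79) / 4740.61 = 1.91.
|z| = 1.91 ≤ 2.5.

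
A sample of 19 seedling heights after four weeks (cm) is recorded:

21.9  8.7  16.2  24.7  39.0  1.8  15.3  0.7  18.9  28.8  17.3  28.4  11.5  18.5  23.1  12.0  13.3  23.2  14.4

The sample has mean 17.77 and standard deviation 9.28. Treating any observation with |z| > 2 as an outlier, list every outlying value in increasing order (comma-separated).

39.0

Cutoffs at x̄ ± 2s: 17.77 ± 2·9.28 = [-0.79, 36.33].
39.0: z = 2.29, |z| > 2 → outlier.
Every other value lies within [-0.79, 36.33].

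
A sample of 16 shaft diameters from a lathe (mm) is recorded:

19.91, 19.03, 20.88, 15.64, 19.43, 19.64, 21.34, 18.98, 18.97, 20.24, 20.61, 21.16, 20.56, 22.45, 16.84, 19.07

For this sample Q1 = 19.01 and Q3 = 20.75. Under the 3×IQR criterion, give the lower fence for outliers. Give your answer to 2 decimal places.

13.79

IQR = Q3 − Q1 = 20.75 − 19.01 = 1.74.
Lower fence = Q1 − 3·IQR = 19.01 − 5.22 = 13.79.
Upper fence = Q3 + 3·IQR = 20.75 + 5.22 = 25.97.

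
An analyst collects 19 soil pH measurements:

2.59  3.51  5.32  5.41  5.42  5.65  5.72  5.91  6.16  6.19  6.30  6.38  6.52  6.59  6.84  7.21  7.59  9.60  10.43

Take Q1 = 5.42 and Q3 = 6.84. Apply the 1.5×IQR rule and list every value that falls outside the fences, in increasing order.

IQR = Q3 − Q1 = 6.84 − 5.42 = 1.42.
Lower fence = Q1 − 1.5·IQR = 5.42 − 2.13 = 3.29.
Upper fence = Q3 + 1.5·IQR = 6.84 + 2.13 = 8.97.
2.59 < 3.29 → outlier.
9.60 > 8.97 → outlier.
10.43 > 8.97 → outlier.
All remaining values lie within [3.29, 8.97].

2.59, 9.60, 10.43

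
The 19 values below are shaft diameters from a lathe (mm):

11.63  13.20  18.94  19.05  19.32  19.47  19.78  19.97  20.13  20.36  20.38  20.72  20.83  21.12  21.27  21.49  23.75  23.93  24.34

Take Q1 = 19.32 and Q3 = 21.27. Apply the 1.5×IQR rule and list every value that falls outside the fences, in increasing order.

IQR = Q3 − Q1 = 21.27 − 19.32 = 1.95.
Lower fence = Q1 − 1.5·IQR = 19.32 − 2.925 = 16.395.
Upper fence = Q3 + 1.5·IQR = 21.27 + 2.925 = 24.195.
11.63 < 16.395 → outlier.
13.20 < 16.395 → outlier.
24.34 > 24.195 → outlier.
All remaining values lie within [16.395, 24.195].

11.63, 13.20, 24.34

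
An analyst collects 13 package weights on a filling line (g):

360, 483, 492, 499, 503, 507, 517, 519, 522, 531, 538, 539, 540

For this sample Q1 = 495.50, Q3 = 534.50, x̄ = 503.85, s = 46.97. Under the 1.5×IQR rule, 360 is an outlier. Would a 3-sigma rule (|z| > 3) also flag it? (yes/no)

yes

z = (360 − 503.85) / 46.97 = -3.06.
|z| = 3.06 > 3.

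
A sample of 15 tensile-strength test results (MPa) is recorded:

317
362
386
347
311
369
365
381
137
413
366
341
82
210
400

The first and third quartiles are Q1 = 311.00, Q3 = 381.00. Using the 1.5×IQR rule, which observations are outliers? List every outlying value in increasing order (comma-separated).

IQR = Q3 − Q1 = 381.00 − 311.00 = 70.00.
Lower fence = Q1 − 1.5·IQR = 311.00 − 105.00 = 206.00.
Upper fence = Q3 + 1.5·IQR = 381.00 + 105.00 = 486.00.
82 < 206.00 → outlier.
137 < 206.00 → outlier.
All remaining values lie within [206.00, 486.00].

82, 137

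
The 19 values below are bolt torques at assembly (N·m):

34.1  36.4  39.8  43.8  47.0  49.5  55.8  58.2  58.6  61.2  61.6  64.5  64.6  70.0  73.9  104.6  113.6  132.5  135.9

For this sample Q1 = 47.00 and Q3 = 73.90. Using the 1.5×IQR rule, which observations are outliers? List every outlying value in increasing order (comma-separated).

132.5, 135.9

IQR = Q3 − Q1 = 73.90 − 47.00 = 26.90.
Lower fence = Q1 − 1.5·IQR = 47.00 − 40.35 = 6.65.
Upper fence = Q3 + 1.5·IQR = 73.90 + 40.35 = 114.25.
132.5 > 114.25 → outlier.
135.9 > 114.25 → outlier.
All remaining values lie within [6.65, 114.25].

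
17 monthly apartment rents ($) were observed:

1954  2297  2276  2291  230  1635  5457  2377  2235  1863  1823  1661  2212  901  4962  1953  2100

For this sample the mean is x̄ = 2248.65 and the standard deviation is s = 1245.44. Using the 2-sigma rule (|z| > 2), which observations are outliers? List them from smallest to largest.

Cutoffs at x̄ ± 2s: 2248.65 ± 2·1245.44 = [-242.23, 4739.53].
4962: z = 2.18, |z| > 2 → outlier.
5457: z = 2.58, |z| > 2 → outlier.
Every other value lies within [-242.23, 4739.53].

4962, 5457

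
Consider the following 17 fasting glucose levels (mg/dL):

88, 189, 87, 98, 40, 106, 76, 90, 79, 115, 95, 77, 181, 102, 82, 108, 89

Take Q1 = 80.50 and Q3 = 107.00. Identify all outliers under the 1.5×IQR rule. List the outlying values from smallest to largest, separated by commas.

40, 181, 189

IQR = Q3 − Q1 = 107.00 − 80.50 = 26.50.
Lower fence = Q1 − 1.5·IQR = 80.50 − 39.75 = 40.75.
Upper fence = Q3 + 1.5·IQR = 107.00 + 39.75 = 146.75.
40 < 40.75 → outlier.
181 > 146.75 → outlier.
189 > 146.75 → outlier.
All remaining values lie within [40.75, 146.75].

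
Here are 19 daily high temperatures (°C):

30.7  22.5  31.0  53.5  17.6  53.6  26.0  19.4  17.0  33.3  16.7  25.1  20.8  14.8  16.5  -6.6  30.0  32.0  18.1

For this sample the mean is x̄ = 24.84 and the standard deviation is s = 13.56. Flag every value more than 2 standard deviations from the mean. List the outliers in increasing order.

-6.6, 53.5, 53.6

Cutoffs at x̄ ± 2s: 24.84 ± 2·13.56 = [-2.28, 51.96].
-6.6: z = -2.32, |z| > 2 → outlier.
53.5: z = 2.11, |z| > 2 → outlier.
53.6: z = 2.12, |z| > 2 → outlier.
Every other value lies within [-2.28, 51.96].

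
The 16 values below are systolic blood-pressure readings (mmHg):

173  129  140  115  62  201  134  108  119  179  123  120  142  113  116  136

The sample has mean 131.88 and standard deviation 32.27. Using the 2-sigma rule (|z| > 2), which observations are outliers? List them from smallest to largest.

Cutoffs at x̄ ± 2s: 131.88 ± 2·32.27 = [67.34, 196.42].
62: z = -2.17, |z| > 2 → outlier.
201: z = 2.14, |z| > 2 → outlier.
Every other value lies within [67.34, 196.42].

62, 201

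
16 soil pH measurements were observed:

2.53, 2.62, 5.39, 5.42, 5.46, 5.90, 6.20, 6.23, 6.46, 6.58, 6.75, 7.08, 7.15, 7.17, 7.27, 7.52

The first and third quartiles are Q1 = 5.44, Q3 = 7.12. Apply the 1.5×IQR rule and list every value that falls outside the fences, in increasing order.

2.53, 2.62

IQR = Q3 − Q1 = 7.12 − 5.44 = 1.68.
Lower fence = Q1 − 1.5·IQR = 5.44 − 2.52 = 2.92.
Upper fence = Q3 + 1.5·IQR = 7.12 + 2.52 = 9.64.
2.53 < 2.92 → outlier.
2.62 < 2.92 → outlier.
All remaining values lie within [2.92, 9.64].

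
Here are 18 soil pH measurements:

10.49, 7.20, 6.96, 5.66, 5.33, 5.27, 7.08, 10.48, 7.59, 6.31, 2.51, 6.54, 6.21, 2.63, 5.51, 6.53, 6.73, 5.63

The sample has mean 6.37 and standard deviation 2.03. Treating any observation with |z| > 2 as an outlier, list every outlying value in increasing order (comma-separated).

Cutoffs at x̄ ± 2s: 6.37 ± 2·2.03 = [2.31, 10.43].
10.48: z = 2.02, |z| > 2 → outlier.
10.49: z = 2.03, |z| > 2 → outlier.
Every other value lies within [2.31, 10.43].

10.48, 10.49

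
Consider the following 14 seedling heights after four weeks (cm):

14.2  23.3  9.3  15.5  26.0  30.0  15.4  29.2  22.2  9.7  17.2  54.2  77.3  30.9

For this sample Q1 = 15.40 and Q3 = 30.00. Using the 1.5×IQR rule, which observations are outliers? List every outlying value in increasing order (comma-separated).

54.2, 77.3

IQR = Q3 − Q1 = 30.00 − 15.40 = 14.60.
Lower fence = Q1 − 1.5·IQR = 15.40 − 21.90 = -6.50.
Upper fence = Q3 + 1.5·IQR = 30.00 + 21.90 = 51.90.
54.2 > 51.90 → outlier.
77.3 > 51.90 → outlier.
All remaining values lie within [-6.50, 51.90].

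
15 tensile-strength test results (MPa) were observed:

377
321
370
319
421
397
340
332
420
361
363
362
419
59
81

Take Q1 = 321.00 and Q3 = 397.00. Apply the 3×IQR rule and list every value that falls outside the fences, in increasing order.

IQR = Q3 − Q1 = 397.00 − 321.00 = 76.00.
Lower fence = Q1 − 3·IQR = 321.00 − 228.00 = 93.00.
Upper fence = Q3 + 3·IQR = 397.00 + 228.00 = 625.00.
59 < 93.00 → outlier.
81 < 93.00 → outlier.
All remaining values lie within [93.00, 625.00].

59, 81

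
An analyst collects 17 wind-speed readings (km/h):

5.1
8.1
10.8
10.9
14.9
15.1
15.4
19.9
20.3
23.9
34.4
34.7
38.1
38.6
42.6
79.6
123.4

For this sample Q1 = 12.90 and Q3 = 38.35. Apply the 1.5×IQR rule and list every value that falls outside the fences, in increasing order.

IQR = Q3 − Q1 = 38.35 − 12.90 = 25.45.
Lower fence = Q1 − 1.5·IQR = 12.90 − 38.175 = -25.275.
Upper fence = Q3 + 1.5·IQR = 38.35 + 38.175 = 76.525.
79.6 > 76.525 → outlier.
123.4 > 76.525 → outlier.
All remaining values lie within [-25.275, 76.525].

79.6, 123.4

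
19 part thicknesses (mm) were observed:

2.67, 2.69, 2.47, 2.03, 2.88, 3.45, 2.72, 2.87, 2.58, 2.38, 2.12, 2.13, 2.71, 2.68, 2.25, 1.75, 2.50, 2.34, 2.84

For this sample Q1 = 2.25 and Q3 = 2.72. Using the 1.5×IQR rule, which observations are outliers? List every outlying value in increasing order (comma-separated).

IQR = Q3 − Q1 = 2.72 − 2.25 = 0.47.
Lower fence = Q1 − 1.5·IQR = 2.25 − 0.705 = 1.545.
Upper fence = Q3 + 1.5·IQR = 2.72 + 0.705 = 3.425.
3.45 > 3.425 → outlier.
All remaining values lie within [1.545, 3.425].

3.45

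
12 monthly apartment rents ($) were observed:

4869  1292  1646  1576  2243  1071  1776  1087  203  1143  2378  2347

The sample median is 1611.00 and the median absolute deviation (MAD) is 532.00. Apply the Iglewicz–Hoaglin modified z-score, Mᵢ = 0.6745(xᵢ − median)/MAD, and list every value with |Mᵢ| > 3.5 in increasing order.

4869

|Mᵢ| > 3.5 ⇔ |xᵢ − 1611.00| > 3.5·532.00/0.6745 = 2760.56.
So outliers lie outside [-1149.56, 4371.56].
4869: M = 4.13 → outlier.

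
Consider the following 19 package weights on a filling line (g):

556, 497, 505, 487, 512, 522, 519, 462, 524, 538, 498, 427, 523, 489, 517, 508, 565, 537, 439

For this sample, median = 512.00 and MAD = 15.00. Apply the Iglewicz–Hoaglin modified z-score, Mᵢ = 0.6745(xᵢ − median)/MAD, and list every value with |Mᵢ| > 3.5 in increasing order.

427

|Mᵢ| > 3.5 ⇔ |xᵢ − 512.00| > 3.5·15.00/0.6745 = 77.84.
So outliers lie outside [434.16, 589.84].
427: M = -3.82 → outlier.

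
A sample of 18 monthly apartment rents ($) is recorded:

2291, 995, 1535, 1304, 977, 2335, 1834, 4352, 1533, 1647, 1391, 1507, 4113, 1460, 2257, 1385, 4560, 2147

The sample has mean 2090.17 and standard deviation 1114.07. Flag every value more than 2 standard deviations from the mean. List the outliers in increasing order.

Cutoffs at x̄ ± 2s: 2090.17 ± 2·1114.07 = [-137.97, 4318.31].
4352: z = 2.03, |z| > 2 → outlier.
4560: z = 2.22, |z| > 2 → outlier.
Every other value lies within [-137.97, 4318.31].

4352, 4560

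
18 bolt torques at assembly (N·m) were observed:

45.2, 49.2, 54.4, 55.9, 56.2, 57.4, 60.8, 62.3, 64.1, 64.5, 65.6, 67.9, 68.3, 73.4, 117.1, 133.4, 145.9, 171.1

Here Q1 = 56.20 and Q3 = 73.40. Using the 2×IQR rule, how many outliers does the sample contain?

IQR = 17.20; fences at 56.20 − 34.40 = 21.80 and 73.40 + 34.40 = 107.80.
Outside the cutoffs: 117.1, 133.4, 145.9, 171.1.

4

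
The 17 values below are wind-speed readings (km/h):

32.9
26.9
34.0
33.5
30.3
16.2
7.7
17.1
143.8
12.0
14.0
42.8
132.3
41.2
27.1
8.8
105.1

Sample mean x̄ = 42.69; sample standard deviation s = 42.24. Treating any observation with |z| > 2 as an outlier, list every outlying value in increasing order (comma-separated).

Cutoffs at x̄ ± 2s: 42.69 ± 2·42.24 = [-41.79, 127.17].
132.3: z = 2.12, |z| > 2 → outlier.
143.8: z = 2.39, |z| > 2 → outlier.
Every other value lies within [-41.79, 127.17].

132.3, 143.8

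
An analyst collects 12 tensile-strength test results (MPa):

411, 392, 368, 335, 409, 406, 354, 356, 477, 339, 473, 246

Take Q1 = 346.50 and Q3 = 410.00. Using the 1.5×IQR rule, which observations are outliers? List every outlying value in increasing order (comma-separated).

246

IQR = Q3 − Q1 = 410.00 − 346.50 = 63.50.
Lower fence = Q1 − 1.5·IQR = 346.50 − 95.25 = 251.25.
Upper fence = Q3 + 1.5·IQR = 410.00 + 95.25 = 505.25.
246 < 251.25 → outlier.
All remaining values lie within [251.25, 505.25].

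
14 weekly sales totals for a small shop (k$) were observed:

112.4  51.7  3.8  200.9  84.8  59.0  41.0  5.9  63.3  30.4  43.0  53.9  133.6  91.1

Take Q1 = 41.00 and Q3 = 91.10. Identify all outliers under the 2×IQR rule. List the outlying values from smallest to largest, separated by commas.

IQR = Q3 − Q1 = 91.10 − 41.00 = 50.10.
Lower fence = Q1 − 2·IQR = 41.00 − 100.20 = -59.20.
Upper fence = Q3 + 2·IQR = 91.10 + 100.20 = 191.30.
200.9 > 191.30 → outlier.
All remaining values lie within [-59.20, 191.30].

200.9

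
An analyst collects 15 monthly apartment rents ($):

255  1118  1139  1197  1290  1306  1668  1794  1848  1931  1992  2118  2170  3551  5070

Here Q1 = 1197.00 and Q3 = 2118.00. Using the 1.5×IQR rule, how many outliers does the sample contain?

IQR = 921.00; fences at 1197.00 − 1381.50 = -184.50 and 2118.00 + 1381.50 = 3499.50.
Outside the cutoffs: 3551, 5070.

2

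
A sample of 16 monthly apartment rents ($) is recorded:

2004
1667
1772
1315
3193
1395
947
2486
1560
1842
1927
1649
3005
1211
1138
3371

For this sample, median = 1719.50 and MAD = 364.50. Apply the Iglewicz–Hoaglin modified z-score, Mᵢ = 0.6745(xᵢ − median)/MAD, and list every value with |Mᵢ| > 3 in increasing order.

3371

|Mᵢ| > 3 ⇔ |xᵢ − 1719.50| > 3·364.50/0.6745 = 1621.20.
So outliers lie outside [98.30, 3340.70].
3371: M = 3.06 → outlier.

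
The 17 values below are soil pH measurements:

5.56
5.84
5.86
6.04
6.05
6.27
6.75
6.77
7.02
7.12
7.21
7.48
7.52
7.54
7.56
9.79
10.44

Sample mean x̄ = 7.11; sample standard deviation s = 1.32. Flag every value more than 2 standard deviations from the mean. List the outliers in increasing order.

9.79, 10.44

Cutoffs at x̄ ± 2s: 7.11 ± 2·1.32 = [4.47, 9.75].
9.79: z = 2.03, |z| > 2 → outlier.
10.44: z = 2.52, |z| > 2 → outlier.
Every other value lies within [4.47, 9.75].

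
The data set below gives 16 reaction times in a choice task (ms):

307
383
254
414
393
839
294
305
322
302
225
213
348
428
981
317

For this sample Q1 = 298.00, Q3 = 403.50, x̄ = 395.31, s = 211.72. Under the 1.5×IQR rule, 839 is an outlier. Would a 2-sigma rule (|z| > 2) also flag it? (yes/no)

yes

z = (839 − 395.31) / 211.72 = 2.10.
|z| = 2.10 > 2.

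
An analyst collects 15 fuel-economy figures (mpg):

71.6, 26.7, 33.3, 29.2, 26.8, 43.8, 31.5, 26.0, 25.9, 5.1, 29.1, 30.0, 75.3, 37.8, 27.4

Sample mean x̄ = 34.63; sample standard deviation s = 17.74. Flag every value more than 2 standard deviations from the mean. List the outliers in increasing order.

Cutoffs at x̄ ± 2s: 34.63 ± 2·17.74 = [-0.85, 70.11].
71.6: z = 2.08, |z| > 2 → outlier.
75.3: z = 2.29, |z| > 2 → outlier.
Every other value lies within [-0.85, 70.11].

71.6, 75.3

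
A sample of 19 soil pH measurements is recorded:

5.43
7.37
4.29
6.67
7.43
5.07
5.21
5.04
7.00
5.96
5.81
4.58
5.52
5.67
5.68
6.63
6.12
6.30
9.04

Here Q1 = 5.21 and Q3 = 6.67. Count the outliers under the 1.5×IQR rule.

1

IQR = 1.46; fences at 5.21 − 2.19 = 3.02 and 6.67 + 2.19 = 8.86.
Outside the cutoffs: 9.04.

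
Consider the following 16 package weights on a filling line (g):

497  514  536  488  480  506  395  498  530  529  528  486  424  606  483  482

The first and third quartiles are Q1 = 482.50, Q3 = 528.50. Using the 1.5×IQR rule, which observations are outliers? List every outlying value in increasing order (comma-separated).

395, 606

IQR = Q3 − Q1 = 528.50 − 482.50 = 46.00.
Lower fence = Q1 − 1.5·IQR = 482.50 − 69.00 = 413.50.
Upper fence = Q3 + 1.5·IQR = 528.50 + 69.00 = 597.50.
395 < 413.50 → outlier.
606 > 597.50 → outlier.
All remaining values lie within [413.50, 597.50].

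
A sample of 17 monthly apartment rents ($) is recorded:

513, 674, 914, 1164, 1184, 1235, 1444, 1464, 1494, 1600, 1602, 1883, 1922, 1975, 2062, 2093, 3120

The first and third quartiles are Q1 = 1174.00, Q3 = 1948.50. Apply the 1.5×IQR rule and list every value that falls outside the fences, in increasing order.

IQR = Q3 − Q1 = 1948.50 − 1174.00 = 774.50.
Lower fence = Q1 − 1.5·IQR = 1174.00 − 1161.75 = 12.25.
Upper fence = Q3 + 1.5·IQR = 1948.50 + 1161.75 = 3110.25.
3120 > 3110.25 → outlier.
All remaining values lie within [12.25, 3110.25].

3120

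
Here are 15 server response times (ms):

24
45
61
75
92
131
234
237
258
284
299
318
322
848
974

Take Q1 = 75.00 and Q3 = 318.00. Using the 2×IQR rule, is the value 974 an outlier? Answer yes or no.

yes

IQR = Q3 − Q1 = 318.00 − 75.00 = 243.00.
Lower fence = Q1 − 2·IQR = 75.00 − 486.00 = -411.00.
Upper fence = Q3 + 2·IQR = 318.00 + 486.00 = 804.00.
974 lies above the upper fence.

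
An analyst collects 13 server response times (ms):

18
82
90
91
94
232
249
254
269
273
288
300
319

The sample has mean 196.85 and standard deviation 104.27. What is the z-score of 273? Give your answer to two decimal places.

0.73

z = (273 − 196.85) / 104.27 = 0.73.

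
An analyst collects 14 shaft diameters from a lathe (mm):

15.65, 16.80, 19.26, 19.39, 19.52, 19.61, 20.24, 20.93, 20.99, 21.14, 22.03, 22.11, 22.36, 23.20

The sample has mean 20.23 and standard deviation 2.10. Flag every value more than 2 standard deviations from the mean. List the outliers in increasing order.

Cutoffs at x̄ ± 2s: 20.23 ± 2·2.10 = [16.03, 24.43].
15.65: z = -2.18, |z| > 2 → outlier.
Every other value lies within [16.03, 24.43].

15.65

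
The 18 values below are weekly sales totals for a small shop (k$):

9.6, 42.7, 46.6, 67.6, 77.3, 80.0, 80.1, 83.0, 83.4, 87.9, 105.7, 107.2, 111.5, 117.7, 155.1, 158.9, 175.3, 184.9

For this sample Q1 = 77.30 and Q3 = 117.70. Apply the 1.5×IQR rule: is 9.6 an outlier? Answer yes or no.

IQR = Q3 − Q1 = 117.70 − 77.30 = 40.40.
Lower fence = Q1 − 1.5·IQR = 77.30 − 60.60 = 16.70.
Upper fence = Q3 + 1.5·IQR = 117.70 + 60.60 = 178.30.
9.6 lies below the lower fence.

yes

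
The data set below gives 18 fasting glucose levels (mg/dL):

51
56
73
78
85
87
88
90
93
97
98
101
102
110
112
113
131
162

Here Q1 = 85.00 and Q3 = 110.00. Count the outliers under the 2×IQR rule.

1

IQR = 25.00; fences at 85.00 − 50.00 = 35.00 and 110.00 + 50.00 = 160.00.
Outside the cutoffs: 162.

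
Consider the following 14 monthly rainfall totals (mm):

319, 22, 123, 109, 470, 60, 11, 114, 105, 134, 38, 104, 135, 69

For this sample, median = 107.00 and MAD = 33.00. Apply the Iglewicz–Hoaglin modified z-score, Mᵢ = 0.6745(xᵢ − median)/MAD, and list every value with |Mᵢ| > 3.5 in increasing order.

|Mᵢ| > 3.5 ⇔ |xᵢ − 107.00| > 3.5·33.00/0.6745 = 171.24.
So outliers lie outside [-64.24, 278.24].
319: M = 4.33 → outlier.
470: M = 7.42 → outlier.

319, 470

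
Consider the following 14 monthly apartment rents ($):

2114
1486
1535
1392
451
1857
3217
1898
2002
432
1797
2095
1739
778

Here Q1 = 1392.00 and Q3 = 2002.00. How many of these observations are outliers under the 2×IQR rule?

IQR = 610.00; fences at 1392.00 − 1220.00 = 172.00 and 2002.00 + 1220.00 = 3222.00.
Every value lies within the cutoffs.

0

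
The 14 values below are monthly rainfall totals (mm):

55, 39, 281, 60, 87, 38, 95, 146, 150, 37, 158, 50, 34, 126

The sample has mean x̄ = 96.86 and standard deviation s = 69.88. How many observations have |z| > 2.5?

Cutoffs: x̄ ± 2.5s = [-77.84, 271.56].
Outside the cutoffs: 281.

1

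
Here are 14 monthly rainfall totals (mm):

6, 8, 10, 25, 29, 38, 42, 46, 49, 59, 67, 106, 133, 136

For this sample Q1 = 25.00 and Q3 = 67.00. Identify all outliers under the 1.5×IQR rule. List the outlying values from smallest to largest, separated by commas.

IQR = Q3 − Q1 = 67.00 − 25.00 = 42.00.
Lower fence = Q1 − 1.5·IQR = 25.00 − 63.00 = -38.00.
Upper fence = Q3 + 1.5·IQR = 67.00 + 63.00 = 130.00.
133 > 130.00 → outlier.
136 > 130.00 → outlier.
All remaining values lie within [-38.00, 130.00].

133, 136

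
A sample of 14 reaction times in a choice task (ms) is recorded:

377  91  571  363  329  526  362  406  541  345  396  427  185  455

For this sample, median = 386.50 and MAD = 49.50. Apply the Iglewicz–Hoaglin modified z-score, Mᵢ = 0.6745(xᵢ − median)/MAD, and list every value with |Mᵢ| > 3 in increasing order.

91

|Mᵢ| > 3 ⇔ |xᵢ − 386.50| > 3·49.50/0.6745 = 220.16.
So outliers lie outside [166.34, 606.66].
91: M = -4.03 → outlier.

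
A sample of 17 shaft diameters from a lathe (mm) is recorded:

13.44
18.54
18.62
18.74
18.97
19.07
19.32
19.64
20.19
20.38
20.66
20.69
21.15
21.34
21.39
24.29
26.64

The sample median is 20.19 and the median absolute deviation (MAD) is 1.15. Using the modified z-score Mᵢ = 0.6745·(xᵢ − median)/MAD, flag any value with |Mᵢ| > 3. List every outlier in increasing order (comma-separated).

13.44, 26.64

|Mᵢ| > 3 ⇔ |xᵢ − 20.19| > 3·1.15/0.6745 = 5.11.
So outliers lie outside [15.08, 25.30].
13.44: M = -3.96 → outlier.
26.64: M = 3.78 → outlier.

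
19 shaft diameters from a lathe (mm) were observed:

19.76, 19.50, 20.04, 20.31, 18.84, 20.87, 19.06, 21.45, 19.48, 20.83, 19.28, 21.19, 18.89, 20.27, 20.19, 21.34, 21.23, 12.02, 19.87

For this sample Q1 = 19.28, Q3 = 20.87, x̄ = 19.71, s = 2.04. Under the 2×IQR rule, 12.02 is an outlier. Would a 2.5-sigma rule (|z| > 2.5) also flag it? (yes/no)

z = (12.02 − 19.71) / 2.04 = -3.77.
|z| = 3.77 > 2.5.

yes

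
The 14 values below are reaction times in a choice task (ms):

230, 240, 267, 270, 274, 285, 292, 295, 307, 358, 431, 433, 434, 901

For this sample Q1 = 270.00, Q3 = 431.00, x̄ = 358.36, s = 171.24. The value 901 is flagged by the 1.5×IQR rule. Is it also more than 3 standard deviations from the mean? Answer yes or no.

yes

z = (901 − 358.36) / 171.24 = 3.17.
|z| = 3.17 > 3.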